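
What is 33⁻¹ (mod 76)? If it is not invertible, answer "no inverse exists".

Extended Euclidean algorithm:
76 = 2×33 + 10
33 = 3×10 + 3
10 = 3×3 + 1
3 = 3×1 + 0
Since gcd(33, 76) = 1, back-substitute to write 1 as a combination:
1 = 10 − 3·3
1 = −3·33 + 10·10
1 = 10·76 − 23·33
So 33·(-23) ≡ 1 (mod 76), and -23 ≡ 53 (mod 76).

53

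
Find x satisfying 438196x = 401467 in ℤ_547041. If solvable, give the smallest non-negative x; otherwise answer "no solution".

49084

First find gcd(438196, 547041):
547041 = 1·438196 + 108845
438196 = 4·108845 + 2816
108845 = 38·2816 + 1837
2816 = 1·1837 + 979
1837 = 1·979 + 858
979 = 1·858 + 121
858 = 7·121 + 11
121 = 11·11 + 0
gcd = 11 and 11 | 401467, so solutions exist. Divide through by 11: 39836x ≡ 36497 (mod 49731).
Now find 39836⁻¹ mod 49731:
49731 = 1×39836 + 9895
39836 = 4×9895 + 256
9895 = 38×256 + 167
256 = 1×167 + 89
167 = 1×89 + 78
89 = 1×78 + 11
78 = 7×11 + 1
11 = 11×1 + 0
Back-substitute:
1 = 78 − 7·11
1 = −7·89 + 8·78
1 = 8·167 − 15·89
1 = −15·256 + 23·167
1 = 23·9895 − 889·256
1 = −889·39836 + 3579·9895
1 = 3579·49731 − 4468·39836
So 39836·(-4468) ≡ 1 (mod 49731), i.e. 39836⁻¹ ≡ 45263.
Then x ≡ 45263·36497 ≡ 49084 (mod 49731); the smallest non-negative solution is x = 49084.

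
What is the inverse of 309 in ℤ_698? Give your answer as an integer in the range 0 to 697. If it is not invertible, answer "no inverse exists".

253

gcd(698, 309) by repeated division:
698 = 2×309 + 80
309 = 3×80 + 69
80 = 1×69 + 11
69 = 6×11 + 3
11 = 3×3 + 2
3 = 1×2 + 1
2 = 2×1 + 0
Since gcd(309, 698) = 1, back-substitute to write 1 as a combination:
1 = 3 − 2
1 = −11 + 4·3
1 = 4·69 − 25·11
1 = −25·80 + 29·69
1 = 29·309 − 112·80
1 = −112·698 + 253·309
So 309·253 ≡ 1 (mod 698).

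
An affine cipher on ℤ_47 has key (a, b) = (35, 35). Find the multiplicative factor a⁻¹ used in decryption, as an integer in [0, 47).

43

Run Euclid on (47, 35):
47 = 1·35 + 12
35 = 2·12 + 11
12 = 1·11 + 1
11 = 11·1 + 0
The gcd is 1. Working backward:
1 = 12 − 11
1 = −35 + 3·12
1 = 3·47 − 4·35
Thus 35·(-4) ≡ 1 (mod 47); reducing, -4 mod 47 = 43.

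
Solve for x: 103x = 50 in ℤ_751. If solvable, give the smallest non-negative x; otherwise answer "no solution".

489

First find gcd(103, 751):
751 = 7*103 + 30
103 = 3*30 + 13
30 = 2*13 + 4
13 = 3*4 + 1
4 = 4*1 + 0
gcd = 1, so a unique solution mod 751 exists.
Back-substitute for the Bézout coefficients:
1 = 13 − 3·4
1 = −3·30 + 7·13
1 = 7·103 − 24·30
1 = −24·751 + 175·103
So 103·(175) ≡ 1 (mod 751), giving 103⁻¹ ≡ 175.
x ≡ 103⁻¹·50 ≡ 175·50 ≡ 489 (mod 751).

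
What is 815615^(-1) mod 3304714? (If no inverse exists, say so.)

Apply the Euclidean algorithm to 3304714 and 815615:
3304714 = 4·815615 + 42254
815615 = 19·42254 + 12789
42254 = 3·12789 + 3887
12789 = 3·3887 + 1128
3887 = 3·1128 + 503
1128 = 2·503 + 122
503 = 4·122 + 15
122 = 8·15 + 2
15 = 7·2 + 1
2 = 2·1 + 0
Since gcd(815615, 3304714) = 1, back-substitute to write 1 as a combination:
1 = 15 − 7·2
1 = −7·122 + 57·15
1 = 57·503 − 235·122
1 = −235·1128 + 527·503
1 = 527·3887 − 1816·1128
1 = −1816·12789 + 5975·3887
1 = 5975·42254 − 19741·12789
1 = −19741·815615 + 381054·42254
1 = 381054·3304714 − 1543957·815615
So 815615·(-1543957) ≡ 1 (mod 3304714), and -1543957 ≡ 1760757 (mod 3304714).

1760757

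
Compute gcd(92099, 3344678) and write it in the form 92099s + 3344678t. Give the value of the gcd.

Apply Euclid's algorithm to 3344678 and 92099:
3344678 = 36*92099 + 29114
92099 = 3*29114 + 4757
29114 = 6*4757 + 572
4757 = 8*572 + 181
572 = 3*181 + 29
181 = 6*29 + 7
29 = 4*7 + 1
7 = 7*1 + 0
gcd(92099, 3344678) = 1.
Back-substituting:
1 = 29 − 4·7
1 = −4·181 + 25·29
1 = 25·572 − 79·181
1 = −79·4757 + 657·572
1 = 657·29114 − 4021·4757
1 = −4021·92099 + 12720·29114
1 = 12720·3344678 − 461941·92099
So 1 = (12720)·3344678 + (-461941)·92099.

1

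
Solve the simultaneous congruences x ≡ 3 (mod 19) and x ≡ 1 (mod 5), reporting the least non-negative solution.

Write x = 3 + 19·k. Then 19·k ≡ 1 − 3 ≡ 3 (mod 5).
Need 19⁻¹ mod 5. Extended Euclid on (5, 4):
5 = 1*4 + 1
4 = 4*1 + 0
Back-substitute:
1 = 5 − 4
19⁻¹ ≡ 4 (mod 5), so k ≡ 4·3 ≡ 2 (mod 5).
x = 3 + 19·2 = 41.

41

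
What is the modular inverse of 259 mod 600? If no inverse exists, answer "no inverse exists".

139

gcd(600, 259) by repeated division:
600 = 2·259 + 82
259 = 3·82 + 13
82 = 6·13 + 4
13 = 3·4 + 1
4 = 4·1 + 0
gcd = 1, so the inverse exists. Back-substitute:
1 = 13 − 3·4
1 = −3·82 + 19·13
1 = 19·259 − 60·82
1 = −60·600 + 139·259
So 259·139 ≡ 1 (mod 600).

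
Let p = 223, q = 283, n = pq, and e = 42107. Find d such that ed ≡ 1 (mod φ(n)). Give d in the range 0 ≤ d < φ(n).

φ(n) = (p−1)(q−1) = 222·282 = 62604.
Need d with 42107·d ≡ 1 (mod 62604). Apply the extended Euclidean algorithm:
62604 = 1×42107 + 20497
42107 = 2×20497 + 1113
20497 = 18×1113 + 463
1113 = 2×463 + 187
463 = 2×187 + 89
187 = 2×89 + 9
89 = 9×9 + 8
9 = 1×8 + 1
8 = 8×1 + 0
Back-substitute:
1 = 9 − 8
1 = −89 + 10·9
1 = 10·187 − 21·89
1 = −21·463 + 52·187
1 = 52·1113 − 125·463
1 = −125·20497 + 2302·1113
1 = 2302·42107 − 4729·20497
1 = −4729·62604 + 7031·42107
So 42107·7031 ≡ 1 (mod 62604), hence d = 7031.

7031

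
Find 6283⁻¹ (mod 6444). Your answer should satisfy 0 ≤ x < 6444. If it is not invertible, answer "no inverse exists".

Extended Euclidean algorithm:
6444 = 1×6283 + 161
6283 = 39×161 + 4
161 = 40×4 + 1
4 = 4×1 + 0
Since gcd(6283, 6444) = 1, back-substitute to write 1 as a combination:
1 = 161 − 40·4
1 = −40·6283 + 1561·161
1 = 1561·6444 − 1601·6283
Thus 6283·(-1601) ≡ 1 (mod 6444); reducing, -1601 mod 6444 = 4843.

4843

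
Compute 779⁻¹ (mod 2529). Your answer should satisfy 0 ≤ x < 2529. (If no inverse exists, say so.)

461

gcd(2529, 779) by repeated division:
2529 = 3·779 + 192
779 = 4·192 + 11
192 = 17·11 + 5
11 = 2·5 + 1
5 = 5·1 + 0
The gcd is 1. Working backward:
1 = 11 − 2·5
1 = −2·192 + 35·11
1 = 35·779 − 142·192
1 = −142·2529 + 461·779
So 779·461 ≡ 1 (mod 2529).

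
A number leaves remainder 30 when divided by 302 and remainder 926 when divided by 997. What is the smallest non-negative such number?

Write x = 30 + 302·k. Then 302·k ≡ 926 − 30 ≡ 896 (mod 997).
Need 302⁻¹ mod 997. Extended Euclid on (997, 302):
997 = 3*302 + 91
302 = 3*91 + 29
91 = 3*29 + 4
29 = 7*4 + 1
4 = 4*1 + 0
Back-substitute:
1 = 29 − 7·4
1 = −7·91 + 22·29
1 = 22·302 − 73·91
1 = −73·997 + 241·302
302⁻¹ ≡ 241 (mod 997), so k ≡ 241·896 ≡ 584 (mod 997).
x = 30 + 302·584 = 176398.

176398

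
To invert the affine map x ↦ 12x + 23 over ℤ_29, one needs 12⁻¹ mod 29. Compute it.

17

Extended Euclidean algorithm:
29 = 2*12 + 5
12 = 2*5 + 2
5 = 2*2 + 1
2 = 2*1 + 0
Since gcd(12, 29) = 1, back-substitute to write 1 as a combination:
1 = 5 − 2·2
1 = −2·12 + 5·5
1 = 5·29 − 12·12
Hence 12⁻¹ ≡ -12 ≡ 17 (mod 29).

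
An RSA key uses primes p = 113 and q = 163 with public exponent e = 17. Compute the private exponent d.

φ(n) = (p−1)(q−1) = 112·162 = 18144.
Need d with 17·d ≡ 1 (mod 18144). Apply the extended Euclidean algorithm:
18144 = 1067×17 + 5
17 = 3×5 + 2
5 = 2×2 + 1
2 = 2×1 + 0
Back-substitute:
1 = 5 − 2·2
1 = −2·17 + 7·5
1 = 7·18144 − 7471·17
So 17·(-7471) ≡ 1 (mod 18144), hence d ≡ -7471 ≡ 10673 (mod 18144).

10673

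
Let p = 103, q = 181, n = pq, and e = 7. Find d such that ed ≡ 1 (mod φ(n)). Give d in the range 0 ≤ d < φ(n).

2623

φ(n) = (p−1)(q−1) = 102·180 = 18360.
Need d with 7·d ≡ 1 (mod 18360). Apply the extended Euclidean algorithm:
18360 = 2622·7 + 6
7 = 1·6 + 1
6 = 6·1 + 0
Back-substitute:
1 = 7 − 6
1 = −18360 + 2623·7
So 7·2623 ≡ 1 (mod 18360), hence d = 2623.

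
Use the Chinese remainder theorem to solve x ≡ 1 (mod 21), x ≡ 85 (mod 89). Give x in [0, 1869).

Write x = 1 + 21·k. Then 21·k ≡ 85 − 1 ≡ 84 (mod 89).
Need 21⁻¹ mod 89. Extended Euclid on (89, 21):
89 = 4×21 + 5
21 = 4×5 + 1
5 = 5×1 + 0
Back-substitute:
1 = 21 − 4·5
1 = −4·89 + 17·21
21⁻¹ ≡ 17 (mod 89), so k ≡ 17·84 ≡ 4 (mod 89).
x = 1 + 21·4 = 85.

85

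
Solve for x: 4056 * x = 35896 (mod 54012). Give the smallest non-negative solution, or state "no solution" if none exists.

no solution

gcd(4056, 54012):
54012 = 13·4056 + 1284
4056 = 3·1284 + 204
1284 = 6·204 + 60
204 = 3·60 + 24
60 = 2·24 + 12
24 = 2·12 + 0
gcd = 12, but 12 ∤ 35896, so the congruence has no solution.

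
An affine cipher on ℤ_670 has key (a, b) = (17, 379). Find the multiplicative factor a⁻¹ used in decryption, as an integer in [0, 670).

Extended Euclidean algorithm:
670 = 39×17 + 7
17 = 2×7 + 3
7 = 2×3 + 1
3 = 3×1 + 0
The gcd is 1. Working backward:
1 = 7 − 2·3
1 = −2·17 + 5·7
1 = 5·670 − 197·17
So 17·(-197) ≡ 1 (mod 670), and -197 ≡ 473 (mod 670).

473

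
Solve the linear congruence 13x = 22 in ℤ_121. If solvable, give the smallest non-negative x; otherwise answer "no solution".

First find gcd(13, 121):
121 = 9*13 + 4
13 = 3*4 + 1
4 = 4*1 + 0
gcd = 1, so a unique solution mod 121 exists.
Back-substitute for the Bézout coefficients:
1 = 13 − 3·4
1 = −3·121 + 28·13
So 13·(28) ≡ 1 (mod 121), giving 13⁻¹ ≡ 28.
x ≡ 13⁻¹·22 ≡ 28·22 ≡ 11 (mod 121).

11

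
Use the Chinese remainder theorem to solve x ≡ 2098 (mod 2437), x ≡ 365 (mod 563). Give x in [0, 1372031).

Write x = 2098 + 2437·k. Then 2437·k ≡ 365 − 2098 ≡ 519 (mod 563).
Need 2437⁻¹ mod 563. Extended Euclid on (563, 185):
563 = 3×185 + 8
185 = 23×8 + 1
8 = 8×1 + 0
Back-substitute:
1 = 185 − 23·8
1 = −23·563 + 70·185
2437⁻¹ ≡ 70 (mod 563), so k ≡ 70·519 ≡ 298 (mod 563).
x = 2098 + 2437·298 = 728324.

728324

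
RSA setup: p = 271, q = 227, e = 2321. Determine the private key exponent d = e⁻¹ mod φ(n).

φ(n) = (p−1)(q−1) = 270·226 = 61020.
Need d with 2321·d ≡ 1 (mod 61020). Apply the extended Euclidean algorithm:
61020 = 26×2321 + 674
2321 = 3×674 + 299
674 = 2×299 + 76
299 = 3×76 + 71
76 = 1×71 + 5
71 = 14×5 + 1
5 = 5×1 + 0
Back-substitute:
1 = 71 − 14·5
1 = −14·76 + 15·71
1 = 15·299 − 59·76
1 = −59·674 + 133·299
1 = 133·2321 − 458·674
1 = −458·61020 + 12041·2321
So 2321·12041 ≡ 1 (mod 61020), hence d = 12041.

12041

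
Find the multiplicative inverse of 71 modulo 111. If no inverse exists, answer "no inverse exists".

86

gcd(111, 71) by repeated division:
111 = 1·71 + 40
71 = 1·40 + 31
40 = 1·31 + 9
31 = 3·9 + 4
9 = 2·4 + 1
4 = 4·1 + 0
The gcd is 1. Working backward:
1 = 9 − 2·4
1 = −2·31 + 7·9
1 = 7·40 − 9·31
1 = −9·71 + 16·40
1 = 16·111 − 25·71
Hence 71⁻¹ ≡ -25 ≡ 86 (mod 111).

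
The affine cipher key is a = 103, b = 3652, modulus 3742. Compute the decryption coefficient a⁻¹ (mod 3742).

gcd(3742, 103) by repeated division:
3742 = 36×103 + 34
103 = 3×34 + 1
34 = 34×1 + 0
Since gcd(103, 3742) = 1, back-substitute to write 1 as a combination:
1 = 103 − 3·34
1 = −3·3742 + 109·103
So 103·109 ≡ 1 (mod 3742).

109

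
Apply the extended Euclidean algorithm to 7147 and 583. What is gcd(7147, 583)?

Repeated division:
7147 = 12·583 + 151
583 = 3·151 + 130
151 = 1·130 + 21
130 = 6·21 + 4
21 = 5·4 + 1
4 = 4·1 + 0
gcd(7147, 583) = 1.
Express as a combination:
1 = 21 − 5·4
1 = −5·130 + 31·21
1 = 31·151 − 36·130
1 = −36·583 + 139·151
1 = 139·7147 − 1704·583
So 1 = (139)·7147 + (-1704)·583.

1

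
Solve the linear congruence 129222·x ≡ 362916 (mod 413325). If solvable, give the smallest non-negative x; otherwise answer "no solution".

First find gcd(129222, 413325):
413325 = 3×129222 + 25659
129222 = 5×25659 + 927
25659 = 27×927 + 630
927 = 1×630 + 297
630 = 2×297 + 36
297 = 8×36 + 9
36 = 4×9 + 0
gcd = 9 and 9 | 362916, so solutions exist. Divide through by 9: 14358x ≡ 40324 (mod 45925).
Now find 14358⁻¹ mod 45925:
45925 = 3*14358 + 2851
14358 = 5*2851 + 103
2851 = 27*103 + 70
103 = 1*70 + 33
70 = 2*33 + 4
33 = 8*4 + 1
4 = 4*1 + 0
Back-substitute:
1 = 33 − 8·4
1 = −8·70 + 17·33
1 = 17·103 − 25·70
1 = −25·2851 + 692·103
1 = 692·14358 − 3485·2851
1 = −3485·45925 + 11147·14358
So 14358⁻¹ ≡ 11147 (mod 45925).
Then x ≡ 11147·40324 ≡ 23653 (mod 45925); the smallest non-negative solution is x = 23653.

23653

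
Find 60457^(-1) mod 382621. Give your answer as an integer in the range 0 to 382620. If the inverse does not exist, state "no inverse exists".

271101

gcd(382621, 60457) by repeated division:
382621 = 6×60457 + 19879
60457 = 3×19879 + 820
19879 = 24×820 + 199
820 = 4×199 + 24
199 = 8×24 + 7
24 = 3×7 + 3
7 = 2×3 + 1
3 = 3×1 + 0
Since gcd(60457, 382621) = 1, back-substitute to write 1 as a combination:
1 = 7 − 2·3
1 = −2·24 + 7·7
1 = 7·199 − 58·24
1 = −58·820 + 239·199
1 = 239·19879 − 5794·820
1 = −5794·60457 + 17621·19879
1 = 17621·382621 − 111520·60457
Thus 60457·(-111520) ≡ 1 (mod 382621); reducing, -111520 mod 382621 = 271101.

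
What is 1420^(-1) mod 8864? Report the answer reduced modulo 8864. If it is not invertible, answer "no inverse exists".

Euclidean algorithm on 8864, 1420:
8864 = 6×1420 + 344
1420 = 4×344 + 44
344 = 7×44 + 36
44 = 1×36 + 8
36 = 4×8 + 4
8 = 2×4 + 0
The gcd is 4, not 1, hence no inverse exists.

no inverse exists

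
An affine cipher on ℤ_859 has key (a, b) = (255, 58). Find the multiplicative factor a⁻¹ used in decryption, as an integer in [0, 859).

Extended Euclidean algorithm:
859 = 3×255 + 94
255 = 2×94 + 67
94 = 1×67 + 27
67 = 2×27 + 13
27 = 2×13 + 1
13 = 13×1 + 0
Since gcd(255, 859) = 1, back-substitute to write 1 as a combination:
1 = 27 − 2·13
1 = −2·67 + 5·27
1 = 5·94 − 7·67
1 = −7·255 + 19·94
1 = 19·859 − 64·255
Hence 255⁻¹ ≡ -64 ≡ 795 (mod 859).

795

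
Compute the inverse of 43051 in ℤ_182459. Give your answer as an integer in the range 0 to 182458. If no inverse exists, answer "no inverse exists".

Extended Euclidean algorithm:
182459 = 4×43051 + 10255
43051 = 4×10255 + 2031
10255 = 5×2031 + 100
2031 = 20×100 + 31
100 = 3×31 + 7
31 = 4×7 + 3
7 = 2×3 + 1
3 = 3×1 + 0
The gcd is 1. Working backward:
1 = 7 − 2·3
1 = −2·31 + 9·7
1 = 9·100 − 29·31
1 = −29·2031 + 589·100
1 = 589·10255 − 2974·2031
1 = −2974·43051 + 12485·10255
1 = 12485·182459 − 52914·43051
Thus 43051·(-52914) ≡ 1 (mod 182459); reducing, -52914 mod 182459 = 129545.

129545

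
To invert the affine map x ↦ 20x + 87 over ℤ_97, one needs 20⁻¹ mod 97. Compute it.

34

Extended Euclidean algorithm:
97 = 4*20 + 17
20 = 1*17 + 3
17 = 5*3 + 2
3 = 1*2 + 1
2 = 2*1 + 0
Since gcd(20, 97) = 1, back-substitute to write 1 as a combination:
1 = 3 − 2
1 = −17 + 6·3
1 = 6·20 − 7·17
1 = −7·97 + 34·20
So 20·34 ≡ 1 (mod 97).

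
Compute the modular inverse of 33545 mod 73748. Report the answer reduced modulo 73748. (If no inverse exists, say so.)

Run Euclid on (73748, 33545):
73748 = 2*33545 + 6658
33545 = 5*6658 + 255
6658 = 26*255 + 28
255 = 9*28 + 3
28 = 9*3 + 1
3 = 3*1 + 0
The gcd is 1. Working backward:
1 = 28 − 9·3
1 = −9·255 + 82·28
1 = 82·6658 − 2141·255
1 = −2141·33545 + 10787·6658
1 = 10787·73748 − 23715·33545
Hence 33545⁻¹ ≡ -23715 ≡ 50033 (mod 73748).

50033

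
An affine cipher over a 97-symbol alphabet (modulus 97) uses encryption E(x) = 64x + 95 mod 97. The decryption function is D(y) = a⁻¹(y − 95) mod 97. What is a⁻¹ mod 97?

Apply the Euclidean algorithm to 97 and 64:
97 = 1*64 + 33
64 = 1*33 + 31
33 = 1*31 + 2
31 = 15*2 + 1
2 = 2*1 + 0
The gcd is 1. Working backward:
1 = 31 − 15·2
1 = −15·33 + 16·31
1 = 16·64 − 31·33
1 = −31·97 + 47·64
So 64·47 ≡ 1 (mod 97).

47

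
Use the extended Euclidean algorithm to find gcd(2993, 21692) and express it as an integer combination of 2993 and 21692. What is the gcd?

Apply Euclid's algorithm to 21692 and 2993:
21692 = 7×2993 + 741
2993 = 4×741 + 29
741 = 25×29 + 16
29 = 1×16 + 13
16 = 1×13 + 3
13 = 4×3 + 1
3 = 3×1 + 0
gcd(2993, 21692) = 1.
Working backward:
1 = 13 − 4·3
1 = −4·16 + 5·13
1 = 5·29 − 9·16
1 = −9·741 + 230·29
1 = 230·2993 − 929·741
1 = −929·21692 + 6733·2993
So 1 = (-929)·21692 + (6733)·2993.

1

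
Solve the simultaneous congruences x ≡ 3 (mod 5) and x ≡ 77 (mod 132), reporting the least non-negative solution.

Write x = 3 + 5·k. Then 5·k ≡ 77 − 3 ≡ 74 (mod 132).
Need 5⁻¹ mod 132. Extended Euclid on (132, 5):
132 = 26·5 + 2
5 = 2·2 + 1
2 = 2·1 + 0
Back-substitute:
1 = 5 − 2·2
1 = −2·132 + 53·5
5⁻¹ ≡ 53 (mod 132), so k ≡ 53·74 ≡ 94 (mod 132).
x = 3 + 5·94 = 473.

473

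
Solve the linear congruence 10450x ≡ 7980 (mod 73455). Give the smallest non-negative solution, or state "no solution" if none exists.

12822

First find gcd(10450, 73455):
73455 = 7×10450 + 305
10450 = 34×305 + 80
305 = 3×80 + 65
80 = 1×65 + 15
65 = 4×15 + 5
15 = 3×5 + 0
gcd = 5 and 5 | 7980, so solutions exist. Divide through by 5: 2090x ≡ 1596 (mod 14691).
Now find 2090⁻¹ mod 14691:
14691 = 7×2090 + 61
2090 = 34×61 + 16
61 = 3×16 + 13
16 = 1×13 + 3
13 = 4×3 + 1
3 = 3×1 + 0
Back-substitute:
1 = 13 − 4·3
1 = −4·16 + 5·13
1 = 5·61 − 19·16
1 = −19·2090 + 651·61
1 = 651·14691 − 4576·2090
So 2090·(-4576) ≡ 1 (mod 14691), i.e. 2090⁻¹ ≡ 10115.
Then x ≡ 10115·1596 ≡ 12822 (mod 14691); the smallest non-negative solution is x = 12822.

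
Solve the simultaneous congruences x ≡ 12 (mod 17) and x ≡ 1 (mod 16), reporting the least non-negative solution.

97

Write x = 12 + 17·k. Then 17·k ≡ 1 − 12 ≡ 5 (mod 16).
Need 17⁻¹ mod 16. Extended Euclid on (16, 1):
16 = 16·1 + 0
17⁻¹ ≡ 1 (mod 16), so k ≡ 1·5 ≡ 5 (mod 16).
x = 12 + 17·5 = 97.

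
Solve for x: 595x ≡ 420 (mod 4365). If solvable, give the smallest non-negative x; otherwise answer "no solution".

771

First find gcd(595, 4365):
4365 = 7·595 + 200
595 = 2·200 + 195
200 = 1·195 + 5
195 = 39·5 + 0
gcd = 5 and 5 | 420, so solutions exist. Divide through by 5: 119x ≡ 84 (mod 873).
Now find 119⁻¹ mod 873:
873 = 7*119 + 40
119 = 2*40 + 39
40 = 1*39 + 1
39 = 39*1 + 0
Back-substitute:
1 = 40 − 39
1 = −119 + 3·40
1 = 3·873 − 22·119
So 119·(-22) ≡ 1 (mod 873), i.e. 119⁻¹ ≡ 851.
Then x ≡ 851·84 ≡ 771 (mod 873); the smallest non-negative solution is x = 771.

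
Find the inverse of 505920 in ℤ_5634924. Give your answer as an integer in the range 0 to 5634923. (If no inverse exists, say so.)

no inverse exists

Compute gcd(505920, 5634924):
5634924 = 11*505920 + 69804
505920 = 7*69804 + 17292
69804 = 4*17292 + 636
17292 = 27*636 + 120
636 = 5*120 + 36
120 = 3*36 + 12
36 = 3*12 + 0
The gcd is 12, not 1, hence no inverse exists.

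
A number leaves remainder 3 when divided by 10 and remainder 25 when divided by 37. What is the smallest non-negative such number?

Write x = 3 + 10·k. Then 10·k ≡ 25 − 3 ≡ 22 (mod 37).
Need 10⁻¹ mod 37. Extended Euclid on (37, 10):
37 = 3·10 + 7
10 = 1·7 + 3
7 = 2·3 + 1
3 = 3·1 + 0
Back-substitute:
1 = 7 − 2·3
1 = −2·10 + 3·7
1 = 3·37 − 11·10
10⁻¹ ≡ 26 (mod 37), so k ≡ 26·22 ≡ 17 (mod 37).
x = 3 + 10·17 = 173.

173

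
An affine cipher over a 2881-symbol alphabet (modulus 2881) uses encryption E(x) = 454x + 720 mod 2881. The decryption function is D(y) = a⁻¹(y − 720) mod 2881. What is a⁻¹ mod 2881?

gcd(2881, 454) by repeated division:
2881 = 6*454 + 157
454 = 2*157 + 140
157 = 1*140 + 17
140 = 8*17 + 4
17 = 4*4 + 1
4 = 4*1 + 0
gcd = 1, so the inverse exists. Back-substitute:
1 = 17 − 4·4
1 = −4·140 + 33·17
1 = 33·157 − 37·140
1 = −37·454 + 107·157
1 = 107·2881 − 679·454
Thus 454·(-679) ≡ 1 (mod 2881); reducing, -679 mod 2881 = 2202.

2202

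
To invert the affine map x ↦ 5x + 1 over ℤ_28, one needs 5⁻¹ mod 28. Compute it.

17

Extended Euclidean algorithm:
28 = 5*5 + 3
5 = 1*3 + 2
3 = 1*2 + 1
2 = 2*1 + 0
Since gcd(5, 28) = 1, back-substitute to write 1 as a combination:
1 = 3 − 2
1 = −5 + 2·3
1 = 2·28 − 11·5
Hence 5⁻¹ ≡ -11 ≡ 17 (mod 28).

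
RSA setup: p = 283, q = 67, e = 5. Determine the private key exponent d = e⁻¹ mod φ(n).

φ(n) = (p−1)(q−1) = 282·66 = 18612.
Need d with 5·d ≡ 1 (mod 18612). Apply the extended Euclidean algorithm:
18612 = 3722·5 + 2
5 = 2·2 + 1
2 = 2·1 + 0
Back-substitute:
1 = 5 − 2·2
1 = −2·18612 + 7445·5
So 5·7445 ≡ 1 (mod 18612), hence d = 7445.

7445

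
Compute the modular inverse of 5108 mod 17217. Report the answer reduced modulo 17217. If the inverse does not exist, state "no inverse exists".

2774

Extended Euclidean algorithm:
17217 = 3*5108 + 1893
5108 = 2*1893 + 1322
1893 = 1*1322 + 571
1322 = 2*571 + 180
571 = 3*180 + 31
180 = 5*31 + 25
31 = 1*25 + 6
25 = 4*6 + 1
6 = 6*1 + 0
Since gcd(5108, 17217) = 1, back-substitute to write 1 as a combination:
1 = 25 − 4·6
1 = −4·31 + 5·25
1 = 5·180 − 29·31
1 = −29·571 + 92·180
1 = 92·1322 − 213·571
1 = −213·1893 + 305·1322
1 = 305·5108 − 823·1893
1 = −823·17217 + 2774·5108
So 5108·2774 ≡ 1 (mod 17217).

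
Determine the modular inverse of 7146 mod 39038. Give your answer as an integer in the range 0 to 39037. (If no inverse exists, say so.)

Euclidean algorithm on 39038, 7146:
39038 = 5·7146 + 3308
7146 = 2·3308 + 530
3308 = 6·530 + 128
530 = 4·128 + 18
128 = 7·18 + 2
18 = 9·2 + 0
Since gcd = 2 > 1, 7146 is not a unit mod 39038.

no inverse exists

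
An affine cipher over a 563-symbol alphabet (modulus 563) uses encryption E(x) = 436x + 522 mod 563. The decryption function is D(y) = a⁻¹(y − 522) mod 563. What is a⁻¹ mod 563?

Extended Euclidean algorithm:
563 = 1×436 + 127
436 = 3×127 + 55
127 = 2×55 + 17
55 = 3×17 + 4
17 = 4×4 + 1
4 = 4×1 + 0
gcd = 1, so the inverse exists. Back-substitute:
1 = 17 − 4·4
1 = −4·55 + 13·17
1 = 13·127 − 30·55
1 = −30·436 + 103·127
1 = 103·563 − 133·436
So 436·(-133) ≡ 1 (mod 563), and -133 ≡ 430 (mod 563).

430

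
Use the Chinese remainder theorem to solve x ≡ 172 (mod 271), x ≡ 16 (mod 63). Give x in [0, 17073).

Write x = 172 + 271·k. Then 271·k ≡ 16 − 172 ≡ 33 (mod 63).
Need 271⁻¹ mod 63. Extended Euclid on (63, 19):
63 = 3*19 + 6
19 = 3*6 + 1
6 = 6*1 + 0
Back-substitute:
1 = 19 − 3·6
1 = −3·63 + 10·19
271⁻¹ ≡ 10 (mod 63), so k ≡ 10·33 ≡ 15 (mod 63).
x = 172 + 271·15 = 4237.

4237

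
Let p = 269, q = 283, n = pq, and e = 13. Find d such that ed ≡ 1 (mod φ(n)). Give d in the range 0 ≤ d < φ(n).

φ(n) = (p−1)(q−1) = 268·282 = 75576.
Need d with 13·d ≡ 1 (mod 75576). Apply the extended Euclidean algorithm:
75576 = 5813×13 + 7
13 = 1×7 + 6
7 = 1×6 + 1
6 = 6×1 + 0
Back-substitute:
1 = 7 − 6
1 = −13 + 2·7
1 = 2·75576 − 11627·13
So 13·(-11627) ≡ 1 (mod 75576), hence d ≡ -11627 ≡ 63949 (mod 75576).

63949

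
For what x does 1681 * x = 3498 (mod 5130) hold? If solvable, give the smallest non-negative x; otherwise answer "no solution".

3948

First find gcd(1681, 5130):
5130 = 3·1681 + 87
1681 = 19·87 + 28
87 = 3·28 + 3
28 = 9·3 + 1
3 = 3·1 + 0
gcd = 1, so a unique solution mod 5130 exists.
Back-substitute for the Bézout coefficients:
1 = 28 − 9·3
1 = −9·87 + 28·28
1 = 28·1681 − 541·87
1 = −541·5130 + 1651·1681
So 1681·(1651) ≡ 1 (mod 5130), giving 1681⁻¹ ≡ 1651.
x ≡ 1681⁻¹·3498 ≡ 1651·3498 ≡ 3948 (mod 5130).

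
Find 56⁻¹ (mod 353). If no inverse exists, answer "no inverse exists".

145

Extended Euclidean algorithm:
353 = 6·56 + 17
56 = 3·17 + 5
17 = 3·5 + 2
5 = 2·2 + 1
2 = 2·1 + 0
Since gcd(56, 353) = 1, back-substitute to write 1 as a combination:
1 = 5 − 2·2
1 = −2·17 + 7·5
1 = 7·56 − 23·17
1 = −23·353 + 145·56
So 56·145 ≡ 1 (mod 353).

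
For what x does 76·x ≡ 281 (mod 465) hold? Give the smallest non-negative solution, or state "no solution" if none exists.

First find gcd(76, 465):
465 = 6·76 + 9
76 = 8·9 + 4
9 = 2·4 + 1
4 = 4·1 + 0
gcd = 1, so a unique solution mod 465 exists.
Back-substitute for the Bézout coefficients:
1 = 9 − 2·4
1 = −2·76 + 17·9
1 = 17·465 − 104·76
So 76·(-104) ≡ 1 (mod 465), giving 76⁻¹ ≡ 361.
x ≡ 76⁻¹·281 ≡ 361·281 ≡ 71 (mod 465).

71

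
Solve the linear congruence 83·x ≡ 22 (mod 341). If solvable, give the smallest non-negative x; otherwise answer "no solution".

66

First find gcd(83, 341):
341 = 4×83 + 9
83 = 9×9 + 2
9 = 4×2 + 1
2 = 2×1 + 0
gcd = 1, so a unique solution mod 341 exists.
Back-substitute for the Bézout coefficients:
1 = 9 − 4·2
1 = −4·83 + 37·9
1 = 37·341 − 152·83
So 83·(-152) ≡ 1 (mod 341), giving 83⁻¹ ≡ 189.
x ≡ 83⁻¹·22 ≡ 189·22 ≡ 66 (mod 341).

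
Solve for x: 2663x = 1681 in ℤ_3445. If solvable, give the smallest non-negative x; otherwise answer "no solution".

1597

First find gcd(2663, 3445):
3445 = 1*2663 + 782
2663 = 3*782 + 317
782 = 2*317 + 148
317 = 2*148 + 21
148 = 7*21 + 1
21 = 21*1 + 0
gcd = 1, so a unique solution mod 3445 exists.
Back-substitute for the Bézout coefficients:
1 = 148 − 7·21
1 = −7·317 + 15·148
1 = 15·782 − 37·317
1 = −37·2663 + 126·782
1 = 126·3445 − 163·2663
So 2663·(-163) ≡ 1 (mod 3445), giving 2663⁻¹ ≡ 3282.
x ≡ 2663⁻¹·1681 ≡ 3282·1681 ≡ 1597 (mod 3445).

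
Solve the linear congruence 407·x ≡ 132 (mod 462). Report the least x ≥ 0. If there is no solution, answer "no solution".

First find gcd(407, 462):
462 = 1×407 + 55
407 = 7×55 + 22
55 = 2×22 + 11
22 = 2×11 + 0
gcd = 11 and 11 | 132, so solutions exist. Divide through by 11: 37x ≡ 12 (mod 42).
Now find 37⁻¹ mod 42:
42 = 1·37 + 5
37 = 7·5 + 2
5 = 2·2 + 1
2 = 2·1 + 0
Back-substitute:
1 = 5 − 2·2
1 = −2·37 + 15·5
1 = 15·42 − 17·37
So 37·(-17) ≡ 1 (mod 42), i.e. 37⁻¹ ≡ 25.
Then x ≡ 25·12 ≡ 6 (mod 42); the smallest non-negative solution is x = 6.

6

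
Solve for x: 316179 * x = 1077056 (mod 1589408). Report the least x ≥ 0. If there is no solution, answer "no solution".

First find gcd(316179, 1589408):
1589408 = 5*316179 + 8513
316179 = 37*8513 + 1198
8513 = 7*1198 + 127
1198 = 9*127 + 55
127 = 2*55 + 17
55 = 3*17 + 4
17 = 4*4 + 1
4 = 4*1 + 0
gcd = 1, so a unique solution mod 1589408 exists.
Back-substitute for the Bézout coefficients:
1 = 17 − 4·4
1 = −4·55 + 13·17
1 = 13·127 − 30·55
1 = −30·1198 + 283·127
1 = 283·8513 − 2011·1198
1 = −2011·316179 + 74690·8513
1 = 74690·1589408 − 375461·316179
So 316179·(-375461) ≡ 1 (mod 1589408), giving 316179⁻¹ ≡ 1213947.
x ≡ 316179⁻¹·1077056 ≡ 1213947·1077056 ≡ 554624 (mod 1589408).

554624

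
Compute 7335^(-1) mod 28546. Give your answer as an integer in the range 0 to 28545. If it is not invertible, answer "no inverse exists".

gcd(28546, 7335) by repeated division:
28546 = 3*7335 + 6541
7335 = 1*6541 + 794
6541 = 8*794 + 189
794 = 4*189 + 38
189 = 4*38 + 37
38 = 1*37 + 1
37 = 37*1 + 0
The gcd is 1. Working backward:
1 = 38 − 37
1 = −189 + 5·38
1 = 5·794 − 21·189
1 = −21·6541 + 173·794
1 = 173·7335 − 194·6541
1 = −194·28546 + 755·7335
So 7335·755 ≡ 1 (mod 28546).

755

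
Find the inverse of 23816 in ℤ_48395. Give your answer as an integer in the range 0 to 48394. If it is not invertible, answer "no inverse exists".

34441

Apply the Euclidean algorithm to 48395 and 23816:
48395 = 2×23816 + 763
23816 = 31×763 + 163
763 = 4×163 + 111
163 = 1×111 + 52
111 = 2×52 + 7
52 = 7×7 + 3
7 = 2×3 + 1
3 = 3×1 + 0
gcd = 1, so the inverse exists. Back-substitute:
1 = 7 − 2·3
1 = −2·52 + 15·7
1 = 15·111 − 32·52
1 = −32·163 + 47·111
1 = 47·763 − 220·163
1 = −220·23816 + 6867·763
1 = 6867·48395 − 13954·23816
Thus 23816·(-13954) ≡ 1 (mod 48395); reducing, -13954 mod 48395 = 34441.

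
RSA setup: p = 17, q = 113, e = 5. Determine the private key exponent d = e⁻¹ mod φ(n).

717

φ(n) = (p−1)(q−1) = 16·112 = 1792.
Need d with 5·d ≡ 1 (mod 1792). Apply the extended Euclidean algorithm:
1792 = 358·5 + 2
5 = 2·2 + 1
2 = 2·1 + 0
Back-substitute:
1 = 5 − 2·2
1 = −2·1792 + 717·5
So 5·717 ≡ 1 (mod 1792), hence d = 717.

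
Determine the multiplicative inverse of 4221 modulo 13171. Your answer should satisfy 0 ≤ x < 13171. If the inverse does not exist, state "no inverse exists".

11745

Extended Euclidean algorithm:
13171 = 3*4221 + 508
4221 = 8*508 + 157
508 = 3*157 + 37
157 = 4*37 + 9
37 = 4*9 + 1
9 = 9*1 + 0
gcd = 1, so the inverse exists. Back-substitute:
1 = 37 − 4·9
1 = −4·157 + 17·37
1 = 17·508 − 55·157
1 = −55·4221 + 457·508
1 = 457·13171 − 1426·4221
So 4221·(-1426) ≡ 1 (mod 13171), and -1426 ≡ 11745 (mod 13171).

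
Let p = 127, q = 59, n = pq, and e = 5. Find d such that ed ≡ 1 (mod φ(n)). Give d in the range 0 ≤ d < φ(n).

φ(n) = (p−1)(q−1) = 126·58 = 7308.
Need d with 5·d ≡ 1 (mod 7308). Apply the extended Euclidean algorithm:
7308 = 1461*5 + 3
5 = 1*3 + 2
3 = 1*2 + 1
2 = 2*1 + 0
Back-substitute:
1 = 3 − 2
1 = −5 + 2·3
1 = 2·7308 − 2923·5
So 5·(-2923) ≡ 1 (mod 7308), hence d ≡ -2923 ≡ 4385 (mod 7308).

4385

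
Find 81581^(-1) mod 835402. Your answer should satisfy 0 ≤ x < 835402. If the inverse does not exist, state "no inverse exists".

Apply the Euclidean algorithm to 835402 and 81581:
835402 = 10*81581 + 19592
81581 = 4*19592 + 3213
19592 = 6*3213 + 314
3213 = 10*314 + 73
314 = 4*73 + 22
73 = 3*22 + 7
22 = 3*7 + 1
7 = 7*1 + 0
gcd = 1, so the inverse exists. Back-substitute:
1 = 22 − 3·7
1 = −3·73 + 10·22
1 = 10·314 − 43·73
1 = −43·3213 + 440·314
1 = 440·19592 − 2683·3213
1 = −2683·81581 + 11172·19592
1 = 11172·835402 − 114403·81581
Thus 81581·(-114403) ≡ 1 (mod 835402); reducing, -114403 mod 835402 = 720999.

720999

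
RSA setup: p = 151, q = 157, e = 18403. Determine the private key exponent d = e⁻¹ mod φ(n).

φ(n) = (p−1)(q−1) = 150·156 = 23400.
Need d with 18403·d ≡ 1 (mod 23400). Apply the extended Euclidean algorithm:
23400 = 1·18403 + 4997
18403 = 3·4997 + 3412
4997 = 1·3412 + 1585
3412 = 2·1585 + 242
1585 = 6·242 + 133
242 = 1·133 + 109
133 = 1·109 + 24
109 = 4·24 + 13
24 = 1·13 + 11
13 = 1·11 + 2
11 = 5·2 + 1
2 = 2·1 + 0
Back-substitute:
1 = 11 − 5·2
1 = −5·13 + 6·11
1 = 6·24 − 11·13
1 = −11·109 + 50·24
1 = 50·133 − 61·109
1 = −61·242 + 111·133
1 = 111·1585 − 727·242
1 = −727·3412 + 1565·1585
1 = 1565·4997 − 2292·3412
1 = −2292·18403 + 8441·4997
1 = 8441·23400 − 10733·18403
So 18403·(-10733) ≡ 1 (mod 23400), hence d ≡ -10733 ≡ 12667 (mod 23400).

12667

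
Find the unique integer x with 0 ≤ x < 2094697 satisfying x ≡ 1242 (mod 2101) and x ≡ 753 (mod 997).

Write x = 1242 + 2101·k. Then 2101·k ≡ 753 − 1242 ≡ 508 (mod 997).
Need 2101⁻¹ mod 997. Extended Euclid on (997, 107):
997 = 9·107 + 34
107 = 3·34 + 5
34 = 6·5 + 4
5 = 1·4 + 1
4 = 4·1 + 0
Back-substitute:
1 = 5 − 4
1 = −34 + 7·5
1 = 7·107 − 22·34
1 = −22·997 + 205·107
2101⁻¹ ≡ 205 (mod 997), so k ≡ 205·508 ≡ 452 (mod 997).
x = 1242 + 2101·452 = 950894.

950894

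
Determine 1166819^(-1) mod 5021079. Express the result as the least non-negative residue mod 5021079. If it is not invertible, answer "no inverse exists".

gcd(5021079, 1166819) by repeated division:
5021079 = 4·1166819 + 353803
1166819 = 3·353803 + 105410
353803 = 3·105410 + 37573
105410 = 2·37573 + 30264
37573 = 1·30264 + 7309
30264 = 4·7309 + 1028
7309 = 7·1028 + 113
1028 = 9·113 + 11
113 = 10·11 + 3
11 = 3·3 + 2
3 = 1·2 + 1
2 = 2·1 + 0
Since gcd(1166819, 5021079) = 1, back-substitute to write 1 as a combination:
1 = 3 − 2
1 = −11 + 4·3
1 = 4·113 − 41·11
1 = −41·1028 + 373·113
1 = 373·7309 − 2652·1028
1 = −2652·30264 + 10981·7309
1 = 10981·37573 − 13633·30264
1 = −13633·105410 + 38247·37573
1 = 38247·353803 − 128374·105410
1 = −128374·1166819 + 423369·353803
1 = 423369·5021079 − 1821850·1166819
Hence 1166819⁻¹ ≡ -1821850 ≡ 3199229 (mod 5021079).

3199229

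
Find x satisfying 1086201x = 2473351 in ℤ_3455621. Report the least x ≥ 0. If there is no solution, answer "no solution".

231117

First find gcd(1086201, 3455621):
3455621 = 3×1086201 + 197018
1086201 = 5×197018 + 101111
197018 = 1×101111 + 95907
101111 = 1×95907 + 5204
95907 = 18×5204 + 2235
5204 = 2×2235 + 734
2235 = 3×734 + 33
734 = 22×33 + 8
33 = 4×8 + 1
8 = 8×1 + 0
gcd = 1, so a unique solution mod 3455621 exists.
Back-substitute for the Bézout coefficients:
1 = 33 − 4·8
1 = −4·734 + 89·33
1 = 89·2235 − 271·734
1 = −271·5204 + 631·2235
1 = 631·95907 − 11629·5204
1 = −11629·101111 + 12260·95907
1 = 12260·197018 − 23889·101111
1 = −23889·1086201 + 131705·197018
1 = 131705·3455621 − 419004·1086201
So 1086201·(-419004) ≡ 1 (mod 3455621), giving 1086201⁻¹ ≡ 3036617.
x ≡ 1086201⁻¹·2473351 ≡ 3036617·2473351 ≡ 231117 (mod 3455621).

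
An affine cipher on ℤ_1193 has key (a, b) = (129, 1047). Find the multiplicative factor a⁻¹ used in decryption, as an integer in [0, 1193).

37

Apply the Euclidean algorithm to 1193 and 129:
1193 = 9×129 + 32
129 = 4×32 + 1
32 = 32×1 + 0
Since gcd(129, 1193) = 1, back-substitute to write 1 as a combination:
1 = 129 − 4·32
1 = −4·1193 + 37·129
So 129·37 ≡ 1 (mod 1193).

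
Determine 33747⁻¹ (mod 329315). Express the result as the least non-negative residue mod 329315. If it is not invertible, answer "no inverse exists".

Euclidean algorithm on 329315, 33747:
329315 = 9×33747 + 25592
33747 = 1×25592 + 8155
25592 = 3×8155 + 1127
8155 = 7×1127 + 266
1127 = 4×266 + 63
266 = 4×63 + 14
63 = 4×14 + 7
14 = 2×7 + 0
The gcd is 7, not 1, hence no inverse exists.

no inverse exists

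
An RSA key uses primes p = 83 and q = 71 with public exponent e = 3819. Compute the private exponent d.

499

φ(n) = (p−1)(q−1) = 82·70 = 5740.
Need d with 3819·d ≡ 1 (mod 5740). Apply the extended Euclidean algorithm:
5740 = 1*3819 + 1921
3819 = 1*1921 + 1898
1921 = 1*1898 + 23
1898 = 82*23 + 12
23 = 1*12 + 11
12 = 1*11 + 1
11 = 11*1 + 0
Back-substitute:
1 = 12 − 11
1 = −23 + 2·12
1 = 2·1898 − 165·23
1 = −165·1921 + 167·1898
1 = 167·3819 − 332·1921
1 = −332·5740 + 499·3819
So 3819·499 ≡ 1 (mod 5740), hence d = 499.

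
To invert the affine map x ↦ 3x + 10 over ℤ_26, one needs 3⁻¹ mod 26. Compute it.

Run Euclid on (26, 3):
26 = 8·3 + 2
3 = 1·2 + 1
2 = 2·1 + 0
The gcd is 1. Working backward:
1 = 3 − 2
1 = −26 + 9·3
So 3·9 ≡ 1 (mod 26).

9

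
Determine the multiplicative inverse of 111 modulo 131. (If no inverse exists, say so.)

Apply the Euclidean algorithm to 131 and 111:
131 = 1·111 + 20
111 = 5·20 + 11
20 = 1·11 + 9
11 = 1·9 + 2
9 = 4·2 + 1
2 = 2·1 + 0
Since gcd(111, 131) = 1, back-substitute to write 1 as a combination:
1 = 9 − 4·2
1 = −4·11 + 5·9
1 = 5·20 − 9·11
1 = −9·111 + 50·20
1 = 50·131 − 59·111
So 111·(-59) ≡ 1 (mod 131), and -59 ≡ 72 (mod 131).

72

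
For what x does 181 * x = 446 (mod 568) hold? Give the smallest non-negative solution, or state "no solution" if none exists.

310

First find gcd(181, 568):
568 = 3·181 + 25
181 = 7·25 + 6
25 = 4·6 + 1
6 = 6·1 + 0
gcd = 1, so a unique solution mod 568 exists.
Back-substitute for the Bézout coefficients:
1 = 25 − 4·6
1 = −4·181 + 29·25
1 = 29·568 − 91·181
So 181·(-91) ≡ 1 (mod 568), giving 181⁻¹ ≡ 477.
x ≡ 181⁻¹·446 ≡ 477·446 ≡ 310 (mod 568).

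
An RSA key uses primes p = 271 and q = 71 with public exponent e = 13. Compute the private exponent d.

φ(n) = (p−1)(q−1) = 270·70 = 18900.
Need d with 13·d ≡ 1 (mod 18900). Apply the extended Euclidean algorithm:
18900 = 1453·13 + 11
13 = 1·11 + 2
11 = 5·2 + 1
2 = 2·1 + 0
Back-substitute:
1 = 11 − 5·2
1 = −5·13 + 6·11
1 = 6·18900 − 8723·13
So 13·(-8723) ≡ 1 (mod 18900), hence d ≡ -8723 ≡ 10177 (mod 18900).

10177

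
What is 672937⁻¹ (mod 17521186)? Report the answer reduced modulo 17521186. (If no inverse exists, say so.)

Apply the Euclidean algorithm to 17521186 and 672937:
17521186 = 26×672937 + 24824
672937 = 27×24824 + 2689
24824 = 9×2689 + 623
2689 = 4×623 + 197
623 = 3×197 + 32
197 = 6×32 + 5
32 = 6×5 + 2
5 = 2×2 + 1
2 = 2×1 + 0
Since gcd(672937, 17521186) = 1, back-substitute to write 1 as a combination:
1 = 5 − 2·2
1 = −2·32 + 13·5
1 = 13·197 − 80·32
1 = −80·623 + 253·197
1 = 253·2689 − 1092·623
1 = −1092·24824 + 10081·2689
1 = 10081·672937 − 273279·24824
1 = −273279·17521186 + 7115335·672937
So 672937·7115335 ≡ 1 (mod 17521186).

7115335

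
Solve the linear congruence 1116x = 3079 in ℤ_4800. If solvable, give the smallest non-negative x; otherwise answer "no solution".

gcd(1116, 4800):
4800 = 4*1116 + 336
1116 = 3*336 + 108
336 = 3*108 + 12
108 = 9*12 + 0
gcd = 12, but 12 ∤ 3079, so the congruence has no solution.

no solution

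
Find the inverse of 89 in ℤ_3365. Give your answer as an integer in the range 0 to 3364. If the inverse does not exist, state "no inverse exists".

794

Extended Euclidean algorithm:
3365 = 37×89 + 72
89 = 1×72 + 17
72 = 4×17 + 4
17 = 4×4 + 1
4 = 4×1 + 0
Since gcd(89, 3365) = 1, back-substitute to write 1 as a combination:
1 = 17 − 4·4
1 = −4·72 + 17·17
1 = 17·89 − 21·72
1 = −21·3365 + 794·89
So 89·794 ≡ 1 (mod 3365).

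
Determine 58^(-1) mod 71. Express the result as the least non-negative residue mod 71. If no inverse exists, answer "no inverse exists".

60

Run Euclid on (71, 58):
71 = 1·58 + 13
58 = 4·13 + 6
13 = 2·6 + 1
6 = 6·1 + 0
gcd = 1, so the inverse exists. Back-substitute:
1 = 13 − 2·6
1 = −2·58 + 9·13
1 = 9·71 − 11·58
So 58·(-11) ≡ 1 (mod 71), and -11 ≡ 60 (mod 71).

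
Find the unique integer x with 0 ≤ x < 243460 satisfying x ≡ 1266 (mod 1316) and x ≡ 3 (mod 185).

Write x = 1266 + 1316·k. Then 1316·k ≡ 3 − 1266 ≡ 32 (mod 185).
Need 1316⁻¹ mod 185. Extended Euclid on (185, 21):
185 = 8*21 + 17
21 = 1*17 + 4
17 = 4*4 + 1
4 = 4*1 + 0
Back-substitute:
1 = 17 − 4·4
1 = −4·21 + 5·17
1 = 5·185 − 44·21
1316⁻¹ ≡ 141 (mod 185), so k ≡ 141·32 ≡ 72 (mod 185).
x = 1266 + 1316·72 = 96018.

96018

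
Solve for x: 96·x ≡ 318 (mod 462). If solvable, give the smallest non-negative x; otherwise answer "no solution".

37

First find gcd(96, 462):
462 = 4*96 + 78
96 = 1*78 + 18
78 = 4*18 + 6
18 = 3*6 + 0
gcd = 6 and 6 | 318, so solutions exist. Divide through by 6: 16x ≡ 53 (mod 77).
Now find 16⁻¹ mod 77:
77 = 4×16 + 13
16 = 1×13 + 3
13 = 4×3 + 1
3 = 3×1 + 0
Back-substitute:
1 = 13 − 4·3
1 = −4·16 + 5·13
1 = 5·77 − 24·16
So 16·(-24) ≡ 1 (mod 77), i.e. 16⁻¹ ≡ 53.
Then x ≡ 53·53 ≡ 37 (mod 77); the smallest non-negative solution is x = 37.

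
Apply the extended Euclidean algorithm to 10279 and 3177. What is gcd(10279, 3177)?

Repeated division:
10279 = 3*3177 + 748
3177 = 4*748 + 185
748 = 4*185 + 8
185 = 23*8 + 1
8 = 8*1 + 0
gcd(10279, 3177) = 1.
Working backward:
1 = 185 − 23·8
1 = −23·748 + 93·185
1 = 93·3177 − 395·748
1 = −395·10279 + 1278·3177
So 1 = (-395)·10279 + (1278)·3177.

1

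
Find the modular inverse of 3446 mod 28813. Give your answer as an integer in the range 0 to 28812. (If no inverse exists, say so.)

1296

Apply the Euclidean algorithm to 28813 and 3446:
28813 = 8*3446 + 1245
3446 = 2*1245 + 956
1245 = 1*956 + 289
956 = 3*289 + 89
289 = 3*89 + 22
89 = 4*22 + 1
22 = 22*1 + 0
Since gcd(3446, 28813) = 1, back-substitute to write 1 as a combination:
1 = 89 − 4·22
1 = −4·289 + 13·89
1 = 13·956 − 43·289
1 = −43·1245 + 56·956
1 = 56·3446 − 155·1245
1 = −155·28813 + 1296·3446
So 3446·1296 ≡ 1 (mod 28813).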